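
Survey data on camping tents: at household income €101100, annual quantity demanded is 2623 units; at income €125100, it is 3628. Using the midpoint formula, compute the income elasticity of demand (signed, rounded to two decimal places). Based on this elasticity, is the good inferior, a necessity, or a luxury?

1.52; luxury

%ΔQ = (3628 − 2623)/[( 2623 + 3628)/2] = 1005/3125.5 = 0.321548…
%ΔIncome = (125100 − 101100)/[( 101100 + 125100)/2] = 24000/113100 = 0.212201…
E_income = (1005/3125.5) / (24000/113100) = 1.5152…
E_income > 1 ⇒ normal good, luxury.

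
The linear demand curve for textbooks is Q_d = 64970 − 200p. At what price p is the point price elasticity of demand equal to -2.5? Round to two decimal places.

232.04

Ed = −200p/(64970 − 200p). Set this equal to -2.5:
200p = 2.5·(64970 − 200p) ⇒ 200p(1 + 2.5) = 2.5·64970
p = 2.5·64970 / (200·3.5) = 232.0357…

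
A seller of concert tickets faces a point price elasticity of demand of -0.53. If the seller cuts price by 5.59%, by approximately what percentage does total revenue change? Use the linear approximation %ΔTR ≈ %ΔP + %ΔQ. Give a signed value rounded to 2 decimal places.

-2.63%

%ΔQ ≈ Ed × %ΔP = (-0.53) × (-5.59%) = +2.9627%
%ΔTR ≈ %ΔP + %ΔQ = (-5.59%) + (+2.9627%) = -2.6273%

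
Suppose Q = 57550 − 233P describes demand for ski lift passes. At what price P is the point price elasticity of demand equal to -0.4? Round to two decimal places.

Ed = −233P/(57550 − 233P). Set this equal to -0.4:
233P = 0.4·(57550 − 233P) ⇒ 233P(1 + 0.4) = 0.4·57550
P = 0.4·57550 / (233·1.4) = 70.5702…

70.57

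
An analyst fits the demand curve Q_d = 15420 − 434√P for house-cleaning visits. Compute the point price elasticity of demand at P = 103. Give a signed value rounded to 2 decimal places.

dQ_d/dP = −434/(2√P) = -21.3816. At P = 103, Q_d = 11015.4.
Ed = (dQ_d/dP)·(P/Q_d) = (-21.3816) × (103/11015.4) = -0.1999…

-0.20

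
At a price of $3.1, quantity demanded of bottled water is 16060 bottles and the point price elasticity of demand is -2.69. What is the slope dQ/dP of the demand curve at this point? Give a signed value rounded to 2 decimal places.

-13935.94

Ed = (dQ/dP)·(P/Q) ⇒ dQ/dP = Ed·Q/P = (-2.69)·16060/3.1 = -13935.9354…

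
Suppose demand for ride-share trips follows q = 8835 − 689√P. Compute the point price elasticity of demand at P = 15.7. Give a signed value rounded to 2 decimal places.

-0.22

dq/dP = −689/(2√P) = -86.944. At P = 15.7, q = 6104.96.
Ed = (dq/dP)·(P/q) = (-86.944) × (15.7/6104.96) = -0.2235…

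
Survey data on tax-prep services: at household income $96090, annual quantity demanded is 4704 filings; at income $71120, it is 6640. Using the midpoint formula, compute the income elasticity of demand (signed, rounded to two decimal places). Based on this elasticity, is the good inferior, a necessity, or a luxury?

-1.14; inferior

%ΔQ = (6640 − 4704)/[( 4704 + 6640)/2] = 1936/5672 = 0.341325…
%ΔIncome = (71120 − 96090)/[( 96090 + 71120)/2] = -24970/83605 = -0.298666…
E_income = (1936/5672) / (-24970/83605) = -1.1428…
E_income < 0 ⇒ inferior good.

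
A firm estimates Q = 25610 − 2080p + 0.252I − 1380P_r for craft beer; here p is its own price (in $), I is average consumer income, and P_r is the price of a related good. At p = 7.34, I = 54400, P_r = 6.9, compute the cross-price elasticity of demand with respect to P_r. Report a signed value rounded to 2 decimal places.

-0.66

At the given values, Q = 25610 − 2080(7.34) + 0.252(54400) − 1380(6.9) = 14529.6.
∂Q/∂P_r = -1380.
E = (-1380) × (6.9/14529.6) = -0.6553…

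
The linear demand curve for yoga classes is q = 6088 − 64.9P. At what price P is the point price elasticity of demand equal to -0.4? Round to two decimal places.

Ed = −64.9P/(6088 − 64.9P). Set this equal to -0.4:
64.9P = 0.4·(6088 − 64.9P) ⇒ 64.9P(1 + 0.4) = 0.4·6088
P = 0.4·6088 / (64.9·1.4) = 26.8016…

26.80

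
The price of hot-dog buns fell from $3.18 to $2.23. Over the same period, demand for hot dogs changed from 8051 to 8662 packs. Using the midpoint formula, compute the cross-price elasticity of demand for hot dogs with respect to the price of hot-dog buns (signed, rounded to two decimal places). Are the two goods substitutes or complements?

-0.21; complements

%ΔQ_{hot dogs} = (8662 − 8051)/avg = 611/8356.5 = 0.073116…
%ΔP_{hot-dog buns} = (2.23 − 3.18)/avg = -0.95/2.705 = -0.351201…
E_cross = (611/8356.5) / (-0.95/2.705) = -0.2081…
E_cross < 0 ⇒ the goods are complements.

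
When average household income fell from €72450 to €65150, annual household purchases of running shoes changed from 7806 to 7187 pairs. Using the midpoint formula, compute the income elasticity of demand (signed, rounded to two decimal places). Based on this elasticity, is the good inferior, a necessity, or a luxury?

%ΔQ = (7187 − 7806)/[( 7806 + 7187)/2] = -619/7496.5 = -0.082571…
%ΔIncome = (65150 − 72450)/[( 72450 + 65150)/2] = -7300/68800 = -0.106104…
E_income = (-619/7496.5) / (-7300/68800) = 0.7782…
0 < E_income < 1 ⇒ normal good, necessity.

0.78; necessity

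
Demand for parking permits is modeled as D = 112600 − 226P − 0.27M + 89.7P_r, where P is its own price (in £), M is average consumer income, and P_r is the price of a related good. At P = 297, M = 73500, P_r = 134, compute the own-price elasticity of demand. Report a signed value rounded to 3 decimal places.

At the given values, D = 112600 − 226(297) − 0.27(73500) + 89.7(134) = 37652.8.
∂D/∂P = −226.
E = (-226) × (297/37652.8) = -1.78265…

-1.783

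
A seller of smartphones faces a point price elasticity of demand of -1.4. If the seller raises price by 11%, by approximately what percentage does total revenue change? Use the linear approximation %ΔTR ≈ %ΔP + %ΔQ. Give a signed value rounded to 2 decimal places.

%ΔQ ≈ Ed × %ΔP = (-1.4) × (+11%) = -15.4000%
%ΔTR ≈ %ΔP + %ΔQ = (+11%) + (-15.4000%) = -4.4000%

-4.40%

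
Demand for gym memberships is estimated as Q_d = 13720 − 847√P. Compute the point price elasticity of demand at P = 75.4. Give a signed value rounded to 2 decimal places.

dQ_d/dP = −847/(2√P) = -48.7717. At P = 75.4, Q_d = 6365.23.
Ed = (dQ_d/dP)·(P/Q_d) = (-48.7717) × (75.4/6365.23) = -0.5777…

-0.58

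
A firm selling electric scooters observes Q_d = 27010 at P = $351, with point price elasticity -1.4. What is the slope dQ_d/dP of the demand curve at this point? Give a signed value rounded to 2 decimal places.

-107.73

Ed = (dQ_d/dP)·(P/Q_d) ⇒ dQ_d/dP = Ed·Q_d/P = (-1.4)·27010/351 = -107.7321…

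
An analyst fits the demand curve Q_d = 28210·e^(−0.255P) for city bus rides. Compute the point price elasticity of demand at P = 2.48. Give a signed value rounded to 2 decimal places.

dQ_d/dP = −0.255·Q_d = -3822.04. At P = 2.48, Q_d = 14988.4.
Ed = (dQ_d/dP)·(P/Q_d) = (-3822.04) × (2.48/14988.4) = -0.6324

-0.63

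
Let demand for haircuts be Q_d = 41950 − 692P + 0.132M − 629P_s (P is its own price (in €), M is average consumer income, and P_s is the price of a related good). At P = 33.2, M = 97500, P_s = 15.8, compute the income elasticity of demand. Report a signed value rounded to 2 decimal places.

0.59

At the given values, Q_d = 41950 − 692(33.2) + 0.132(97500) − 629(15.8) = 21907.4.
∂Q_d/∂M = 0.132.
E = (0.132) × (97500/21907.4) = 0.5874…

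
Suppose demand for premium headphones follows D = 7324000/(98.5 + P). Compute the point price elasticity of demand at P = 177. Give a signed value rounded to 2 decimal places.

dD/dP = −7324000/(98.5 + P)² = -96.4951. At P = 177, D = 26584.4.
Ed = (dD/dP)·(P/D) = (-96.4951) × (177/26584.4) = -0.6424…

-0.64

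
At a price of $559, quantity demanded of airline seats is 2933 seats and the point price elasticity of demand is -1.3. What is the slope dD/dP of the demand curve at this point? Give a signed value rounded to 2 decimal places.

Ed = (dD/dP)·(P/D) ⇒ dD/dP = Ed·D/P = (-1.3)·2933/559 = -6.8209…

-6.82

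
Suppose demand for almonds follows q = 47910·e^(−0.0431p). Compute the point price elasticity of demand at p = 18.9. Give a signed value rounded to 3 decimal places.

dq/dp = −0.0431·q = -914.39. At p = 18.9, q = 21215.5.
Ed = (dq/dp)·(p/q) = (-914.39) × (18.9/21215.5) = -0.81459

-0.815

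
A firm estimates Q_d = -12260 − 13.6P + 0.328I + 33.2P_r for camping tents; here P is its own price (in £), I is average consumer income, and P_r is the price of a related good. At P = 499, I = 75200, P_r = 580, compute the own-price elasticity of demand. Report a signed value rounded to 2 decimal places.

-0.27

At the given values, Q_d = -12260 − 13.6(499) + 0.328(75200) + 33.2(580) = 24875.2.
∂Q_d/∂P = −13.6.
E = (-13.6) × (499/24875.2) = -0.2728…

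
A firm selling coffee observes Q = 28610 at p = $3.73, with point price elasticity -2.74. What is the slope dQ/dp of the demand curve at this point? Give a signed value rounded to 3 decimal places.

-21016.461

Ed = (dQ/dp)·(p/Q) ⇒ dQ/dp = Ed·Q/p = (-2.74)·28610/3.73 = -21016.46112…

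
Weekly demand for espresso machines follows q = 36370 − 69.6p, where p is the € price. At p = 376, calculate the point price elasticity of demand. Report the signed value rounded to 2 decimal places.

dq/dp = −69.6. At p = 376, q = 36370 − 69.6(376) = 10200.4.
Ed = (dq/dp)·(p/q) = −69.6 × (376/10200.4) = -2.5655…

-2.57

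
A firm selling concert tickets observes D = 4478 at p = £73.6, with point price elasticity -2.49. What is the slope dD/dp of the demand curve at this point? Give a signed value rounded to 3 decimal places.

-151.498

Ed = (dD/dp)·(p/D) ⇒ dD/dp = Ed·D/p = (-2.49)·4478/73.6 = -151.49755…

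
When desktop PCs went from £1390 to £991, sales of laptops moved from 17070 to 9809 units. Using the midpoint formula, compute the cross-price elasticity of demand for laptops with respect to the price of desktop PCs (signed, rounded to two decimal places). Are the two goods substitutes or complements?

1.61; substitutes

%ΔQ_{laptops} = (9809 − 17070)/avg = -7261/13439.5 = -0.540273…
%ΔP_{desktop PCs} = (991 − 1390)/avg = -399/1190.5 = -0.335153…
E_cross = (-7261/13439.5) / (-399/1190.5) = 1.6120…
E_cross > 0 ⇒ the goods are substitutes.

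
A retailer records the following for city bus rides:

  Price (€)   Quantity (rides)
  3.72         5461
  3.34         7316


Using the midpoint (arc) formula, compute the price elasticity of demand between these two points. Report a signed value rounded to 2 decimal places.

-2.70

%ΔQ = (7316 − 5461) / [(5461 + 7316)/2] = 1855/6388.5 = 0.290365…
%ΔP = (3.34 − 3.72) / [(3.72 + 3.34)/2] = -0.38/3.53 = -0.107648…
Arc Ed = %ΔQ / %ΔP = (1855/6388.5) / (-0.38/3.53) = -2.6973…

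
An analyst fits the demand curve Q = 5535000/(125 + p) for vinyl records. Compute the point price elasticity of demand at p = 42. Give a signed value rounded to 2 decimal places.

-0.25

dQ/dp = −5535000/(125 + p)² = -198.465. At p = 42, Q = 33143.7.
Ed = (dQ/dp)·(p/Q) = (-198.465) × (42/33143.7) = -0.2514…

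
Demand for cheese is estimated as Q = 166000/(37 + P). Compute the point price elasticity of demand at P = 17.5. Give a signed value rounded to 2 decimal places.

-0.32

dQ/dP = −166000/(37 + P)² = -55.8876. At P = 17.5, Q = 3045.87.
Ed = (dQ/dP)·(P/Q) = (-55.8876) × (17.5/3045.87) = -0.3211…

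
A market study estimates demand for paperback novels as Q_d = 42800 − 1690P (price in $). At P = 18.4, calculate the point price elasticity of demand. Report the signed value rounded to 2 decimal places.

dQ_d/dP = −1690. At P = 18.4, Q_d = 42800 − 1690(18.4) = 11704.
Ed = (dQ_d/dP)·(P/Q_d) = −1690 × (18.4/11704) = -2.6568…

-2.66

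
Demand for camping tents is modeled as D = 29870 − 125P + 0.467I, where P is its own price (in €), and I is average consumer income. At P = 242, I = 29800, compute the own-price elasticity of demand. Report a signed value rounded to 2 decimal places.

-2.23

At the given values, D = 29870 − 125(242) + 0.467(29800) = 13536.6.
∂D/∂P = −125.
E = (-125) × (242/13536.6) = -2.2346…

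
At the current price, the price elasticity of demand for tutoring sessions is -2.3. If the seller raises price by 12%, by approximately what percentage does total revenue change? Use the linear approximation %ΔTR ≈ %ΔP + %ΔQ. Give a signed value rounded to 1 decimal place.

-15.6%

%ΔQ ≈ Ed × %ΔP = (-2.3) × (+12%) = -27.6000%
%ΔTR ≈ %ΔP + %ΔQ = (+12%) + (-27.6000%) = -15.6000%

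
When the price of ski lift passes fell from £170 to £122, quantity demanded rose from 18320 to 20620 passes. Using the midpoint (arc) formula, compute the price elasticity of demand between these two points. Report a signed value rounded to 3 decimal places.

%ΔQ = (20620 − 18320) / [(18320 + 20620)/2] = 2300/19470 = 0.118130…
%ΔP = (122 − 170) / [(170 + 122)/2] = -48/146 = -0.328767…
Arc Ed = %ΔQ / %ΔP = (2300/19470) / (-48/146) = -0.35931…

-0.359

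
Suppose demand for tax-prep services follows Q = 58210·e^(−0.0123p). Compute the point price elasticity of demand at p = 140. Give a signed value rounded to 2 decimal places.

-1.72

dQ/dp = −0.0123·Q = -127.952. At p = 140, Q = 10402.6.
Ed = (dQ/dp)·(p/Q) = (-127.952) × (140/10402.6) = -1.722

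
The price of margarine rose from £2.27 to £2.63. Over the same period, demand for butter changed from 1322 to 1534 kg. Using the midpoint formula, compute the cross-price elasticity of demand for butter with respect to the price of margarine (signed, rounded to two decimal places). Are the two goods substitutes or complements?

1.01; substitutes

%ΔQ_{butter} = (1534 − 1322)/avg = 212/1428 = 0.148459…
%ΔP_{margarine} = (2.63 − 2.27)/avg = 0.36/2.45 = 0.146938…
E_cross = (212/1428) / (0.36/2.45) = 1.0103…
E_cross > 0 ⇒ the goods are substitutes.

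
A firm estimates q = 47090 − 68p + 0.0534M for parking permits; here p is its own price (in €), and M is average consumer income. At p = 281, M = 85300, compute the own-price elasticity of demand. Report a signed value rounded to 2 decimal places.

-0.59

At the given values, q = 47090 − 68(281) + 0.0534(85300) = 32537.02.
∂q/∂p = −68.
E = (-68) × (281/32537.02) = -0.5872…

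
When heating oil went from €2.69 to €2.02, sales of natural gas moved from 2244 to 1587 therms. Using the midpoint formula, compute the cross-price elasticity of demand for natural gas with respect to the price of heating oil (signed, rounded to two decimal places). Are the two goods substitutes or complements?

%ΔQ_{natural gas} = (1587 − 2244)/avg = -657/1915.5 = -0.342991…
%ΔP_{heating oil} = (2.02 − 2.69)/avg = -0.67/2.355 = -0.284501…
E_cross = (-657/1915.5) / (-0.67/2.355) = 1.2055…
E_cross > 0 ⇒ the goods are substitutes.

1.21; substitutes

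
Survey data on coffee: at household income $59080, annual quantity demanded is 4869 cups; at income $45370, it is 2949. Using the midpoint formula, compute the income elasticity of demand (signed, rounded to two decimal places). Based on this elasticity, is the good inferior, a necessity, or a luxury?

%ΔQ = (2949 − 4869)/[( 4869 + 2949)/2] = -1920/3909 = -0.491174…
%ΔIncome = (45370 − 59080)/[( 59080 + 45370)/2] = -13710/52225 = -0.262517…
E_income = (-1920/3909) / (-13710/52225) = 1.8710…
E_income > 1 ⇒ normal good, luxury.

1.87; luxury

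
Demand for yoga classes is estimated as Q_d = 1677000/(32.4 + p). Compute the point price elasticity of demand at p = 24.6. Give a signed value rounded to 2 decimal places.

-0.43

dQ_d/dp = −1677000/(32.4 + p)² = -516.159. At p = 24.6, Q_d = 29421.1.
Ed = (dQ_d/dp)·(p/Q_d) = (-516.159) × (24.6/29421.1) = -0.4315…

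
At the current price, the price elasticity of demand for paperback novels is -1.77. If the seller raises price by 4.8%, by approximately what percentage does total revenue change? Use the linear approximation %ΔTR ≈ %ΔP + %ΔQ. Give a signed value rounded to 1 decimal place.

%ΔQ ≈ Ed × %ΔP = (-1.77) × (+4.8%) = -8.4960%
%ΔTR ≈ %ΔP + %ΔQ = (+4.8%) + (-8.4960%) = -3.6960%

-3.7%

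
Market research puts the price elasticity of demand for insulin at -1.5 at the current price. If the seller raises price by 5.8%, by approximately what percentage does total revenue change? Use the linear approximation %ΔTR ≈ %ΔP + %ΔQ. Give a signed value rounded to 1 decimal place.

%ΔQ ≈ Ed × %ΔP = (-1.5) × (+5.8%) = -8.7000%
%ΔTR ≈ %ΔP + %ΔQ = (+5.8%) + (-8.7000%) = -2.9000%

-2.9%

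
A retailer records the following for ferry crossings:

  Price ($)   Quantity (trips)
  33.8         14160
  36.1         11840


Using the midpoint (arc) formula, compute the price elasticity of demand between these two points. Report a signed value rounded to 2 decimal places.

%ΔQ = (11840 − 14160) / [(14160 + 11840)/2] = -2320/13000 = -0.178461…
%ΔP = (36.1 − 33.8) / [(33.8 + 36.1)/2] = 2.3/34.95 = 0.065808…
Arc Ed = %ΔQ / %ΔP = (-2320/13000) / (2.3/34.95) = -2.7118…

-2.71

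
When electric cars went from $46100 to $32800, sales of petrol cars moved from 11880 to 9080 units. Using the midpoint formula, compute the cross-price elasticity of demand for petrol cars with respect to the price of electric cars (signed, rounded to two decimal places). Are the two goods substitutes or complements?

0.79; substitutes

%ΔQ_{petrol cars} = (9080 − 11880)/avg = -2800/10480 = -0.267175…
%ΔP_{electric cars} = (32800 − 46100)/avg = -13300/39450 = -0.337135…
E_cross = (-2800/10480) / (-13300/39450) = 0.7924…
E_cross > 0 ⇒ the goods are substitutes.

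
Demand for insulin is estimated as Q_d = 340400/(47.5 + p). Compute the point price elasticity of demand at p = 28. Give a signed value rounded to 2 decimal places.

dQ_d/dp = −340400/(47.5 + p)² = -59.7167. At p = 28, Q_d = 4508.61.
Ed = (dQ_d/dp)·(p/Q_d) = (-59.7167) × (28/4508.61) = -0.3708…

-0.37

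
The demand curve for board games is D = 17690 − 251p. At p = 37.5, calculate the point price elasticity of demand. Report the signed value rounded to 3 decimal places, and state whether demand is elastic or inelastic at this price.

-1.137; elastic

dD/dp = −251. At p = 37.5, D = 17690 − 251(37.5) = 8277.5.
Ed = (dD/dp)·(p/D) = −251 × (37.5/8277.5) = -1.13711…
|Ed| = 1.137 > 1, so demand is elastic.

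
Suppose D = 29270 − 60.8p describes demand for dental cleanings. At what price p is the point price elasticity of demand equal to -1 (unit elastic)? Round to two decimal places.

240.71

Ed = −60.8p/(29270 − 60.8p). Set this equal to -1:
60.8p = 1·(29270 − 60.8p) ⇒ 60.8p(1 + 1) = 1·29270
p = 1·29270 / (60.8·2) = 240.7072…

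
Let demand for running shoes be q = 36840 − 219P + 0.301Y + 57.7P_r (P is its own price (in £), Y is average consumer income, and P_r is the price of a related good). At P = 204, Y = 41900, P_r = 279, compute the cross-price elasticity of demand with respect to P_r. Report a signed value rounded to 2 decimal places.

0.77

At the given values, q = 36840 − 219(204) + 0.301(41900) + 57.7(279) = 20874.2.
∂q/∂P_r = 57.7.
E = (57.7) × (279/20874.2) = 0.7712…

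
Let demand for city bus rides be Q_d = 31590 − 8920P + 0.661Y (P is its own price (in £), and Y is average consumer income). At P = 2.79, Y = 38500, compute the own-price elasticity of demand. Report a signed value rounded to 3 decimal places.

-0.774

At the given values, Q_d = 31590 − 8920(2.79) + 0.661(38500) = 32151.7.
∂Q_d/∂P = −8920.
E = (-8920) × (2.79/32151.7) = -0.77404…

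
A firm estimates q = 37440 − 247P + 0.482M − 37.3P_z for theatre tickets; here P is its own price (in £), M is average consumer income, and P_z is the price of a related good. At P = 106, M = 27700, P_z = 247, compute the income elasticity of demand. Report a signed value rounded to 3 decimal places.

At the given values, q = 37440 − 247(106) + 0.482(27700) − 37.3(247) = 15396.3.
∂q/∂M = 0.482.
E = (0.482) × (27700/15396.3) = 0.86718…

0.867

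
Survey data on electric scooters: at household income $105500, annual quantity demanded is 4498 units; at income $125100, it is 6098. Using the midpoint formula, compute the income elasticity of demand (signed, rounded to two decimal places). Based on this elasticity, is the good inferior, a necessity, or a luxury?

%ΔQ = (6098 − 4498)/[( 4498 + 6098)/2] = 1600/5298 = 0.302000…
%ΔIncome = (125100 − 105500)/[( 105500 + 125100)/2] = 19600/115300 = 0.169991…
E_income = (1600/5298) / (19600/115300) = 1.7765…
E_income > 1 ⇒ normal good, luxury.

1.78; luxury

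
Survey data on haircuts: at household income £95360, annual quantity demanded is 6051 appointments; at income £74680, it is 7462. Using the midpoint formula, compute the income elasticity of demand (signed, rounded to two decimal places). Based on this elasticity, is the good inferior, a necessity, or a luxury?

%ΔQ = (7462 − 6051)/[( 6051 + 7462)/2] = 1411/6756.5 = 0.208835…
%ΔIncome = (74680 − 95360)/[( 95360 + 74680)/2] = -20680/85020 = -0.243236…
E_income = (1411/6756.5) / (-20680/85020) = -0.8585…
E_income < 0 ⇒ inferior good.

-0.86; inferior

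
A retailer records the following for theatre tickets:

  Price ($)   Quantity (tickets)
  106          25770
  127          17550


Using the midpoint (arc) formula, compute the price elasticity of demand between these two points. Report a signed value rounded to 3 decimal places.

-2.105

%ΔQ = (17550 − 25770) / [(25770 + 17550)/2] = -8220/21660 = -0.379501…
%ΔP = (127 − 106) / [(106 + 127)/2] = 21/116.5 = 0.180257…
Arc Ed = %ΔQ / %ΔP = (-8220/21660) / (21/116.5) = -2.10532…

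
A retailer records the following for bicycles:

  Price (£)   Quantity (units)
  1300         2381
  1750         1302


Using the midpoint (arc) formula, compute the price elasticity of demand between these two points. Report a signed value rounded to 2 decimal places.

-1.99

%ΔQ = (1302 − 2381) / [(2381 + 1302)/2] = -1079/1841.5 = -0.585935…
%ΔP = (1750 − 1300) / [(1300 + 1750)/2] = 450/1525 = 0.295081…
Arc Ed = %ΔQ / %ΔP = (-1079/1841.5) / (450/1525) = -1.9856…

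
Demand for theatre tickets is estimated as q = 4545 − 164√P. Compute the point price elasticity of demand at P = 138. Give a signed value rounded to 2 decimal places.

-0.37

dq/dP = −164/(2√P) = -6.9803. At P = 138, q = 2618.44.
Ed = (dq/dP)·(P/q) = (-6.9803) × (138/2618.44) = -0.3678…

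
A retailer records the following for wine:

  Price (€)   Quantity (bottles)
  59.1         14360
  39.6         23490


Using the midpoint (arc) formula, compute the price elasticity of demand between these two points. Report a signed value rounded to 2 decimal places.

-1.22

%ΔQ = (23490 − 14360) / [(14360 + 23490)/2] = 9130/18925 = 0.482430…
%ΔP = (39.6 − 59.1) / [(59.1 + 39.6)/2] = -19.5/49.35 = -0.395136…
Arc Ed = %ΔQ / %ΔP = (9130/18925) / (-19.5/49.35) = -1.2209…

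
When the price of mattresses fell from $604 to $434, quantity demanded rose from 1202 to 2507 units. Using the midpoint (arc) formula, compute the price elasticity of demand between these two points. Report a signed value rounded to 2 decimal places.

-2.15

%ΔQ = (2507 − 1202) / [(1202 + 2507)/2] = 1305/1854.5 = 0.703693…
%ΔP = (434 − 604) / [(604 + 434)/2] = -170/519 = -0.327552…
Arc Ed = %ΔQ / %ΔP = (1305/1854.5) / (-170/519) = -2.1483…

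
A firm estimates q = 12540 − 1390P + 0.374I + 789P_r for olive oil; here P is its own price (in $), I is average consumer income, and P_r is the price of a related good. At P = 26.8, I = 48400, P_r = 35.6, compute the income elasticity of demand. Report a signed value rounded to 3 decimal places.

0.843

At the given values, q = 12540 − 1390(26.8) + 0.374(48400) + 789(35.6) = 21478.
∂q/∂I = 0.374.
E = (0.374) × (48400/21478) = 0.84279…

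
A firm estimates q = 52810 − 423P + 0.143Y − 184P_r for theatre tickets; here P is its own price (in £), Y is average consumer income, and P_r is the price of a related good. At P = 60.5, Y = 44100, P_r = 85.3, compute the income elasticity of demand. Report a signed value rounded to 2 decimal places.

At the given values, q = 52810 − 423(60.5) + 0.143(44100) − 184(85.3) = 17829.6.
∂q/∂Y = 0.143.
E = (0.143) × (44100/17829.6) = 0.3536…

0.35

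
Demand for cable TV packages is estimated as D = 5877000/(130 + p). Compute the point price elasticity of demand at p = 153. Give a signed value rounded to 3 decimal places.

dD/dp = −5877000/(130 + p)² = -73.3809. At p = 153, D = 20766.8.
Ed = (dD/dp)·(p/D) = (-73.3809) × (153/20766.8) = -0.54063…

-0.541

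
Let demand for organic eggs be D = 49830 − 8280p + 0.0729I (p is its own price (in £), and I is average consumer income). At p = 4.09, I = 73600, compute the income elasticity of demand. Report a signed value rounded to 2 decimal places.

At the given values, D = 49830 − 8280(4.09) + 0.0729(73600) = 21330.24.
∂D/∂I = 0.0729.
E = (0.0729) × (73600/21330.24) = 0.2515…

0.25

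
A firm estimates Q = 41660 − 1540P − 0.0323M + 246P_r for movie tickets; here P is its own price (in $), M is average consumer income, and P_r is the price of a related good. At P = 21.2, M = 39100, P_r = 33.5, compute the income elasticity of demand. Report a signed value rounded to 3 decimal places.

At the given values, Q = 41660 − 1540(21.2) − 0.0323(39100) + 246(33.5) = 15990.07.
∂Q/∂M = -0.0323.
E = (-0.0323) × (39100/15990.07) = -0.07898…

-0.079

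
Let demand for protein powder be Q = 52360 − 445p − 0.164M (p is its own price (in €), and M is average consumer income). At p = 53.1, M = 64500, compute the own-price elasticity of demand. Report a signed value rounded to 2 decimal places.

At the given values, Q = 52360 − 445(53.1) − 0.164(64500) = 18152.5.
∂Q/∂p = −445.
E = (-445) × (53.1/18152.5) = -1.3017…

-1.30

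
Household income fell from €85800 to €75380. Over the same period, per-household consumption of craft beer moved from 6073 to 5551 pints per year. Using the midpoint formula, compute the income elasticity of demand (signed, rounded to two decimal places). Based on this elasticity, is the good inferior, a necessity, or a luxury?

0.69; necessity

%ΔQ = (5551 − 6073)/[( 6073 + 5551)/2] = -522/5812 = -0.089814…
%ΔIncome = (75380 − 85800)/[( 85800 + 75380)/2] = -10420/80590 = -0.129296…
E_income = (-522/5812) / (-10420/80590) = 0.6946…
0 < E_income < 1 ⇒ normal good, necessity.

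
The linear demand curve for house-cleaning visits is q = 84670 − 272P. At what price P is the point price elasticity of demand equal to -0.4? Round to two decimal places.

88.94

Ed = −272P/(84670 − 272P). Set this equal to -0.4:
272P = 0.4·(84670 − 272P) ⇒ 272P(1 + 0.4) = 0.4·84670
P = 0.4·84670 / (272·1.4) = 88.9390…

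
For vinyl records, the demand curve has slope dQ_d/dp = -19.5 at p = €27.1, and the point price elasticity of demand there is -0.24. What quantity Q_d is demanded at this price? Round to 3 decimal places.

2201.875

Ed = (dQ_d/dp)·(p/Q_d) ⇒ Q_d = (dQ_d/dp)·p/Ed = (-19.5)·27.1/(-0.24) = 2201.875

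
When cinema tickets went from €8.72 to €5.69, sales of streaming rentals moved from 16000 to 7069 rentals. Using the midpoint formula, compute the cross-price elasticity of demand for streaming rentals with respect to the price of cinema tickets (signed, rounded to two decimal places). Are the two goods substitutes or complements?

%ΔQ_{streaming rentals} = (7069 − 16000)/avg = -8931/11534.5 = -0.774285…
%ΔP_{cinema tickets} = (5.69 − 8.72)/avg = -3.03/7.205 = -0.420541…
E_cross = (-8931/11534.5) / (-3.03/7.205) = 1.8411…
E_cross > 0 ⇒ the goods are substitutes.

1.84; substitutes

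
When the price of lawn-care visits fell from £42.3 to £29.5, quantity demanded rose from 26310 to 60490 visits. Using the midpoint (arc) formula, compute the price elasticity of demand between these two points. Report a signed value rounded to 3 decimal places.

%ΔQ = (60490 − 26310) / [(26310 + 60490)/2] = 34180/43400 = 0.787557…
%ΔP = (29.5 − 42.3) / [(42.3 + 29.5)/2] = -12.8/35.9 = -0.356545…
Arc Ed = %ΔQ / %ΔP = (34180/43400) / (-12.8/35.9) = -2.20885…

-2.209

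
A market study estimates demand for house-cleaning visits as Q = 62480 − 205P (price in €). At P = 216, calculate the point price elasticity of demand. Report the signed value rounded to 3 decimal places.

-2.433

dQ/dP = −205. At P = 216, Q = 62480 − 205(216) = 18200.
Ed = (dQ/dP)·(P/Q) = −205 × (216/18200) = -2.43296…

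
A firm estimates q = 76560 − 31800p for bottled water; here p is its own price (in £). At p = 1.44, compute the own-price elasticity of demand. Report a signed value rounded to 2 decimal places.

-1.49

At the given values, q = 76560 − 31800(1.44) = 30768.
∂q/∂p = −31800.
E = (-31800) × (1.44/30768) = -1.4882…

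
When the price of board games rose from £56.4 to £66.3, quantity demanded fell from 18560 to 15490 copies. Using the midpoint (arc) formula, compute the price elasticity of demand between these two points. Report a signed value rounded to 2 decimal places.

%ΔQ = (15490 − 18560) / [(18560 + 15490)/2] = -3070/17025 = -0.180323…
%ΔP = (66.3 − 56.4) / [(56.4 + 66.3)/2] = 9.9/61.35 = 0.161369…
Arc Ed = %ΔQ / %ΔP = (-3070/17025) / (9.9/61.35) = -1.1174…

-1.12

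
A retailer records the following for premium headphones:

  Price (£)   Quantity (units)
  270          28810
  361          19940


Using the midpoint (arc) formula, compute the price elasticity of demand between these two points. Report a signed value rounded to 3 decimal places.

%ΔQ = (19940 − 28810) / [(28810 + 19940)/2] = -8870/24375 = -0.363897…
%ΔP = (361 − 270) / [(270 + 361)/2] = 91/315.5 = 0.288431…
Arc Ed = %ΔQ / %ΔP = (-8870/24375) / (91/315.5) = -1.26164…

-1.262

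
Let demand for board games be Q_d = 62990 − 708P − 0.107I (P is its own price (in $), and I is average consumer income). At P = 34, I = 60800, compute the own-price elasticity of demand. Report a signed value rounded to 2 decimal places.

-0.74

At the given values, Q_d = 62990 − 708(34) − 0.107(60800) = 32412.4.
∂Q_d/∂P = −708.
E = (-708) × (34/32412.4) = -0.7426…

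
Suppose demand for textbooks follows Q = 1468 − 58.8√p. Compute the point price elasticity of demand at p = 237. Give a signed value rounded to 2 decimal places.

dQ/dp = −58.8/(2√p) = -1.90974. At p = 237, Q = 562.786.
Ed = (dQ/dp)·(p/Q) = (-1.90974) × (237/562.786) = -0.8042…

-0.80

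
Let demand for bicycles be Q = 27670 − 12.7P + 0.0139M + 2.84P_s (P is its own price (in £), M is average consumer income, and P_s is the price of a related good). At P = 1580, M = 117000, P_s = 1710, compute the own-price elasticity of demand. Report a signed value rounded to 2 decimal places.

-1.42

At the given values, Q = 27670 − 12.7(1580) + 0.0139(117000) + 2.84(1710) = 14086.7.
∂Q/∂P = −12.7.
E = (-12.7) × (1580/14086.7) = -1.4244…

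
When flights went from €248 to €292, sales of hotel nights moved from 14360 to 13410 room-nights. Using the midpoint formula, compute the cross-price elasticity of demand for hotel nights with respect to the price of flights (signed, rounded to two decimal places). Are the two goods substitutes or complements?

-0.42; complements

%ΔQ_{hotel nights} = (13410 − 14360)/avg = -950/13885 = -0.068419…
%ΔP_{flights} = (292 − 248)/avg = 44/270 = 0.162962…
E_cross = (-950/13885) / (44/270) = -0.4198…
E_cross < 0 ⇒ the goods are complements.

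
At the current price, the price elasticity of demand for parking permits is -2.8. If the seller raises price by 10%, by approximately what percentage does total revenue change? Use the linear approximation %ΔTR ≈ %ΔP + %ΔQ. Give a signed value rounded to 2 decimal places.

%ΔQ ≈ Ed × %ΔP = (-2.8) × (+10%) = -28.0000%
%ΔTR ≈ %ΔP + %ΔQ = (+10%) + (-28.0000%) = -18.0000%

-18.00%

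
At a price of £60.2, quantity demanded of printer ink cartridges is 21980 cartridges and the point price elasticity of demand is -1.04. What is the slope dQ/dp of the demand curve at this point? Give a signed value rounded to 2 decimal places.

Ed = (dQ/dp)·(p/Q) ⇒ dQ/dp = Ed·Q/p = (-1.04)·21980/60.2 = -379.7209…

-379.72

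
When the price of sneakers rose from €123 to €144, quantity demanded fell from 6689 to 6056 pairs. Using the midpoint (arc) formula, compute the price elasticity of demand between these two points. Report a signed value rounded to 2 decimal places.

%ΔQ = (6056 − 6689) / [(6689 + 6056)/2] = -633/6372.5 = -0.099333…
%ΔP = (144 − 123) / [(123 + 144)/2] = 21/133.5 = 0.157303…
Arc Ed = %ΔQ / %ΔP = (-633/6372.5) / (21/133.5) = -0.6314…

-0.63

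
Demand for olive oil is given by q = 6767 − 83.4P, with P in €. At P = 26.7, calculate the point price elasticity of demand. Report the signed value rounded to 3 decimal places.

-0.490

dq/dP = −83.4. At P = 26.7, q = 6767 − 83.4(26.7) = 4540.22.
Ed = (dq/dP)·(P/q) = −83.4 × (26.7/4540.22) = -0.49045…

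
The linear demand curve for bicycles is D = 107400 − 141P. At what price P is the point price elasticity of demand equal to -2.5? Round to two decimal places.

544.07

Ed = −141P/(107400 − 141P). Set this equal to -2.5:
141P = 2.5·(107400 − 141P) ⇒ 141P(1 + 2.5) = 2.5·107400
P = 2.5·107400 / (141·3.5) = 544.0729…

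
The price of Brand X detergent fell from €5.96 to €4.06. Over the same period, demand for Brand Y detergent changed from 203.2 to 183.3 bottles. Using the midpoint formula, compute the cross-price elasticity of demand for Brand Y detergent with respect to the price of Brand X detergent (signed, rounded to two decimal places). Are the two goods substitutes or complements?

%ΔQ_{Brand Y detergent} = (183.3 − 203.2)/avg = -19.9/193.25 = -0.102975…
%ΔP_{Brand X detergent} = (4.06 − 5.96)/avg = -1.9/5.01 = -0.379241…
E_cross = (-19.9/193.25) / (-1.9/5.01) = 0.2715…
E_cross > 0 ⇒ the goods are substitutes.

0.27; substitutes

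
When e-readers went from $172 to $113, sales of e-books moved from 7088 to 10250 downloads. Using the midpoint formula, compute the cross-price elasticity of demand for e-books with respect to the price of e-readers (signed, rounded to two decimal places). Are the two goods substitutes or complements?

-0.88; complements

%ΔQ_{e-books} = (10250 − 7088)/avg = 3162/8669 = 0.364747…
%ΔP_{e-readers} = (113 − 172)/avg = -59/142.5 = -0.414035…
E_cross = (3162/8669) / (-59/142.5) = -0.8809…
E_cross < 0 ⇒ the goods are complements.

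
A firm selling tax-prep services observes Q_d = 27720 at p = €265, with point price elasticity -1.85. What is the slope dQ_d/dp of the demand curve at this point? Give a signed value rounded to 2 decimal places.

Ed = (dQ_d/dp)·(p/Q_d) ⇒ dQ_d/dp = Ed·Q_d/p = (-1.85)·27720/265 = -193.5169…

-193.52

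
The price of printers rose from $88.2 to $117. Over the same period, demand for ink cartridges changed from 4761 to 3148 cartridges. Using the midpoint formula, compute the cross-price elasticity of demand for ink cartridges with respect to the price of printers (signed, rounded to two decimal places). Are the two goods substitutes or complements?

-1.45; complements

%ΔQ_{ink cartridges} = (3148 − 4761)/avg = -1613/3954.5 = -0.407889…
%ΔP_{printers} = (117 − 88.2)/avg = 28.8/102.6 = 0.280701…
E_cross = (-1613/3954.5) / (28.8/102.6) = -1.4531…
E_cross < 0 ⇒ the goods are complements.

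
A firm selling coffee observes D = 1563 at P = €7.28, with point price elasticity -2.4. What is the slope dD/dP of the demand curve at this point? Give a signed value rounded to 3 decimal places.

Ed = (dD/dP)·(P/D) ⇒ dD/dP = Ed·D/P = (-2.4)·1563/7.28 = -515.27472…

-515.275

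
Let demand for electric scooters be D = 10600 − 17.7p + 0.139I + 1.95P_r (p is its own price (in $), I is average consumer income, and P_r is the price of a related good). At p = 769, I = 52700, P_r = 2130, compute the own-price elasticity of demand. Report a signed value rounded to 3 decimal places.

-1.607

At the given values, D = 10600 − 17.7(769) + 0.139(52700) + 1.95(2130) = 8467.5.
∂D/∂p = −17.7.
E = (-17.7) × (769/8467.5) = -1.60747…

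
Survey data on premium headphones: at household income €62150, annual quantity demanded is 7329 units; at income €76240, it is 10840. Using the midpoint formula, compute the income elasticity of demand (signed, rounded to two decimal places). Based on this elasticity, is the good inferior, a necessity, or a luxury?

1.90; luxury

%ΔQ = (10840 − 7329)/[( 7329 + 10840)/2] = 3511/9084.5 = 0.386482…
%ΔIncome = (76240 − 62150)/[( 62150 + 76240)/2] = 14090/69195 = 0.203627…
E_income = (3511/9084.5) / (14090/69195) = 1.8979…
E_income > 1 ⇒ normal good, luxury.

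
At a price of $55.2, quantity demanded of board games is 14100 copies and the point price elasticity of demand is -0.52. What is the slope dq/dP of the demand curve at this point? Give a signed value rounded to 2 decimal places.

Ed = (dq/dP)·(P/q) ⇒ dq/dP = Ed·q/P = (-0.52)·14100/55.2 = -132.8260…

-132.83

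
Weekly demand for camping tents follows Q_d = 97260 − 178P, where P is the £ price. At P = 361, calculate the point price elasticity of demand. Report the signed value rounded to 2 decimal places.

-1.95

dQ_d/dP = −178. At P = 361, Q_d = 97260 − 178(361) = 33002.
Ed = (dQ_d/dP)·(P/Q_d) = −178 × (361/33002) = -1.9470…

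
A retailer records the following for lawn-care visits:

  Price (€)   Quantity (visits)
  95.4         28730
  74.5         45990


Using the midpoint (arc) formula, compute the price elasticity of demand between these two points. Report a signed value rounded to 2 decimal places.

-1.88

%ΔQ = (45990 − 28730) / [(28730 + 45990)/2] = 17260/37360 = 0.461991…
%ΔP = (74.5 − 95.4) / [(95.4 + 74.5)/2] = -20.9/84.95 = -0.246027…
Arc Ed = %ΔQ / %ΔP = (17260/37360) / (-20.9/84.95) = -1.8778…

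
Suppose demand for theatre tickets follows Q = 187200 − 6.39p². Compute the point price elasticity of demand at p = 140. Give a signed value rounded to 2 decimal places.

dQ/dp = −2·6.39·p = -1789.2. At p = 140, Q = 61956.
Ed = (dQ/dp)·(p/Q) = (-1789.2) × (140/61956) = -4.0429…

-4.04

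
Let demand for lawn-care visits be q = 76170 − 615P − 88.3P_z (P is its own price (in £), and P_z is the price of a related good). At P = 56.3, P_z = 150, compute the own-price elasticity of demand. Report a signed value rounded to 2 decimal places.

-1.22

At the given values, q = 76170 − 615(56.3) − 88.3(150) = 28300.5.
∂q/∂P = −615.
E = (-615) × (56.3/28300.5) = -1.2234…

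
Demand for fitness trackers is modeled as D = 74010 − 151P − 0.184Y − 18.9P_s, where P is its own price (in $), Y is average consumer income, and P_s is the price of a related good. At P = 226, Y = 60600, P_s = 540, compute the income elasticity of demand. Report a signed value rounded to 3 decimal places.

At the given values, D = 74010 − 151(226) − 0.184(60600) − 18.9(540) = 18527.6.
∂D/∂Y = -0.184.
E = (-0.184) × (60600/18527.6) = -0.60182…

-0.602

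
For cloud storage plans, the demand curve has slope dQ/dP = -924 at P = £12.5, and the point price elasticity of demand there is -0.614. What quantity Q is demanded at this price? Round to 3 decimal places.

Ed = (dQ/dP)·(P/Q) ⇒ Q = (dQ/dP)·P/Ed = (-924)·12.5/(-0.614) = 18811.07491…

18811.075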